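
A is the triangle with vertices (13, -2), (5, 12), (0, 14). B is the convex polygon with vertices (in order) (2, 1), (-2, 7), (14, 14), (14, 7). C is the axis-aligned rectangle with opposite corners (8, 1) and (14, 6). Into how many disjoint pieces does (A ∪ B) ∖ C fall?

(A ∪ B) ∖ C splits into 2 disjoint pieces (area 1.0848, area 109.7704).

2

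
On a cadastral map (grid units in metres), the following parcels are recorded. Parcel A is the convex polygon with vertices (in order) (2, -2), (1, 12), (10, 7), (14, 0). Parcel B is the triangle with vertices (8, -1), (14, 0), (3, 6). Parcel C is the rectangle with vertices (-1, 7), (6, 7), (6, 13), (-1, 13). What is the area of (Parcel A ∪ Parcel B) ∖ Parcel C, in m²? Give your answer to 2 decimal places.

|Parcel A ∪ Parcel B| = 106.5.
|(Parcel A ∪ Parcel B) ∩ Parcel C| = 17.1627.
|(Parcel A ∪ Parcel B) ∖ Parcel C| = 106.5 − 17.1627 = 89.34.

89.34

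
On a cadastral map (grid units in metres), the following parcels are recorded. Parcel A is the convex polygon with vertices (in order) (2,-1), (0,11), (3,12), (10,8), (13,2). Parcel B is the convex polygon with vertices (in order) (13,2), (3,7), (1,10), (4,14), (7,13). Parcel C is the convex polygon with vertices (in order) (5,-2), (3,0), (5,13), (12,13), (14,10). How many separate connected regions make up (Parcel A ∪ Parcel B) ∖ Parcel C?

(Parcel A ∪ Parcel B) ∖ Parcel C splits into 2 disjoint pieces (area 40.627, area 14.2857).

2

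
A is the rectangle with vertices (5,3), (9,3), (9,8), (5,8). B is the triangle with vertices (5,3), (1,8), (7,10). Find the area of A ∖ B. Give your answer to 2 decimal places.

|A| = 20, |A∩B| = 3.5714.
|A ∖ B| = |A| − |A∩B| = 20 − 3.5714 = 16.43.

16.43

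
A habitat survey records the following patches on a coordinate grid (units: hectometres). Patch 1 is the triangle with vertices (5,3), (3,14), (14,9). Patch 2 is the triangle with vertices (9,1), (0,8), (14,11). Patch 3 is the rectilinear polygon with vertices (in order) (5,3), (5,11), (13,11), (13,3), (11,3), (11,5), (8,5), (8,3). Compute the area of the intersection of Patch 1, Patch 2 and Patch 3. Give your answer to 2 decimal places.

32.18

The intersection is the polygon with vertices (11.01,10.359), (13,9.454), (13,9), (12.5,8), (8,5), (5.769,3.513), (5,4.111), (5,9.071).
By the shoelace formula its area is 32.18.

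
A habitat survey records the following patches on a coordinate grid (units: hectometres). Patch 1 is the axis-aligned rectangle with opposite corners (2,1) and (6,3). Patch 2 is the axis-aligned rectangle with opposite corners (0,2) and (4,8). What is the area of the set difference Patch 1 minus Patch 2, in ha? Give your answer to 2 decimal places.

|Patch 1∩Patch 2|: x∈[2,4], y∈[2,3] → 2·1 = 2.
|Patch 1| = 8.
|Patch 1 ∖ Patch 2| = |Patch 1| − |Patch 1∩Patch 2| = 8 − 2 = 6.00.

6.00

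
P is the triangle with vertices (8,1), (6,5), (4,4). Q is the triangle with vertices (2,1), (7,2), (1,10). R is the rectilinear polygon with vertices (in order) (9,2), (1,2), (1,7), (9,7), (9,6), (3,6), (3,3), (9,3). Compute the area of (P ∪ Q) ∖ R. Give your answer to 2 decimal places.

|P ∪ Q| = 25.7488.
|(P ∪ Q) ∩ R| = 11.8194.
|(P ∪ Q) ∖ R| = 25.7488 − 11.8194 = 13.93.

13.93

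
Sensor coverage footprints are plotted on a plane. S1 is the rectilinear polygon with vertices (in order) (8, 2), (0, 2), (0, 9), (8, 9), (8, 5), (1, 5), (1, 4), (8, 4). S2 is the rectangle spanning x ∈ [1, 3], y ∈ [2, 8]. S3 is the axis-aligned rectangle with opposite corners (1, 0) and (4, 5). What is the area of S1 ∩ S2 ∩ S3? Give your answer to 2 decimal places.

4.00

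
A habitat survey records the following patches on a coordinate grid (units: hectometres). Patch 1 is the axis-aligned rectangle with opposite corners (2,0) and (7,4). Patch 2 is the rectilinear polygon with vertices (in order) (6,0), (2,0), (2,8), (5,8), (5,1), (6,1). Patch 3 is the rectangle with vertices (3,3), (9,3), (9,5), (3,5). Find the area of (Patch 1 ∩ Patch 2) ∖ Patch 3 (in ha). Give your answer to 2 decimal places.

11.00

|Patch 1 ∩ Patch 2| = 13.
|(Patch 1 ∩ Patch 2) ∩ Patch 3| = 2.
|(Patch 1 ∩ Patch 2) ∖ Patch 3| = 13 − 2 = 11.00.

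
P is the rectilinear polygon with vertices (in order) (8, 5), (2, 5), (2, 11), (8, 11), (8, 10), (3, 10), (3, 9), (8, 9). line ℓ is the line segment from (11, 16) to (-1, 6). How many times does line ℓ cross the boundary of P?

4

The segment meets the boundary at (2,8.5), (3,9.333), (3.8,10), (5,11).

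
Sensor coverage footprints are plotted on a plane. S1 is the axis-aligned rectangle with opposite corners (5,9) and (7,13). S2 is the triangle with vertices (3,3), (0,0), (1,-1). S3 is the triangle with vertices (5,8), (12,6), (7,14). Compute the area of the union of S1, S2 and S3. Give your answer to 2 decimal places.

By inclusion–exclusion:
Individual areas: |S1| = 8, |S2| = 3, |S3| = 23.
|S1∩S2| = 0.
|S1∩S3| = 4.
|S2∩S3| = 0.
|S1∩S2∩S3| = 0.
|S1 ∪ S2 ∪ S3| = 34 − 4 + 0 = 30.00.

30.00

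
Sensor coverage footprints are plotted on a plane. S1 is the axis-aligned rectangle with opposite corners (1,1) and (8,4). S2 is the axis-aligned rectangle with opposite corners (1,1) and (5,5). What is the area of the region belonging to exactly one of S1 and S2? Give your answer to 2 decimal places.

13.00

|S1∩S2|: x∈[1,5], y∈[1,4] → 4·3 = 12.
|S1 △ S2| = |S1| + |S2| − 2·|S1∩S2| = 21 + 16 − 24 = 13.00.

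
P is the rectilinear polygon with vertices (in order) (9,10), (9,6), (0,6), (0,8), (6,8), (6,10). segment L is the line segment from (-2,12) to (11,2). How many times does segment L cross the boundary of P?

The segment meets the boundary at (5.8,6), (3.2,8).

2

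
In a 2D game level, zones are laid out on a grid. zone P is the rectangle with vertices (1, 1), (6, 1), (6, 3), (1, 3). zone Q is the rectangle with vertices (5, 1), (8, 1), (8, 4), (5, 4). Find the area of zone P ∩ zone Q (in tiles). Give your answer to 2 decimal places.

|zone P∩zone Q|: x∈[5,6], y∈[1,3] → 1·2 = 2.

2.00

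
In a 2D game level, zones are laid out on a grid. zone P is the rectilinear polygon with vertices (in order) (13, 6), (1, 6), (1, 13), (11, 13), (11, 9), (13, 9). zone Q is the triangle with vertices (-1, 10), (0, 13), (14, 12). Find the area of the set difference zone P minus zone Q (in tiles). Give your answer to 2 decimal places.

|zone P| = 76, |zone P∩zone Q| = 16.381.
|zone P ∖ zone Q| = |zone P| − |zone P∩zone Q| = 76 − 16.381 = 59.62.

59.62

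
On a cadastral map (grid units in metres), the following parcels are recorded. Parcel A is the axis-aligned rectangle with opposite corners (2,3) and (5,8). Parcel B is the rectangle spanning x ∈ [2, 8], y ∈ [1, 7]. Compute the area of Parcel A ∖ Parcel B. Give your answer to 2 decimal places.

|Parcel A∩Parcel B|: x∈[2,5], y∈[3,7] → 3·4 = 12.
|Parcel A| = 15.
|Parcel A ∖ Parcel B| = |Parcel A| − |Parcel A∩Parcel B| = 15 − 12 = 3.00.

3.00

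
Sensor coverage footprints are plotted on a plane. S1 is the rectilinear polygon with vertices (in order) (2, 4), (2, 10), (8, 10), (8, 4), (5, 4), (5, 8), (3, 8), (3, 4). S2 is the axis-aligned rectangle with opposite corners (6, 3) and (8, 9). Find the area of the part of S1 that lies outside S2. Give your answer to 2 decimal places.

18.00

|S1| = 28, |S1∩S2| = 10.
|S1 ∖ S2| = |S1| − |S1∩S2| = 28 − 10 = 18.00.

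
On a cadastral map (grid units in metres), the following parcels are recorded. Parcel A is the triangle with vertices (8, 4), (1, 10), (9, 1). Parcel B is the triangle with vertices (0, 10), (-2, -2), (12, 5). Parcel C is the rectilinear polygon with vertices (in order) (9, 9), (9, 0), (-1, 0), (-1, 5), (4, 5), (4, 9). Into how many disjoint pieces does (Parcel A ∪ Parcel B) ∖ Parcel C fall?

3

(Parcel A ∪ Parcel B) ∖ Parcel C splits into 3 disjoint pieces (area 18.8245, area 4.125, area 5).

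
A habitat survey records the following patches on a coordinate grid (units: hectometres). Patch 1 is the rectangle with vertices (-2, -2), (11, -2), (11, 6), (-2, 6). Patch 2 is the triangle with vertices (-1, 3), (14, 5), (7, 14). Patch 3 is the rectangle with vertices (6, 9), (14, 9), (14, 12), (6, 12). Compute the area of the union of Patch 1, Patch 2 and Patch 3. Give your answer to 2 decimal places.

By inclusion–exclusion:
Individual areas: |Patch 1| = 104, |Patch 2| = 74.5, |Patch 3| = 24.
|Patch 1∩Patch 2| = 23.1273.
|Patch 1∩Patch 3| = 0 (no overlap).
|Patch 2∩Patch 3| = 11.1667.
|Patch 1∩Patch 2∩Patch 3| = 0.
|Patch 1 ∪ Patch 2 ∪ Patch 3| = 202.5 − 34.2939 + 0 = 168.21.

168.21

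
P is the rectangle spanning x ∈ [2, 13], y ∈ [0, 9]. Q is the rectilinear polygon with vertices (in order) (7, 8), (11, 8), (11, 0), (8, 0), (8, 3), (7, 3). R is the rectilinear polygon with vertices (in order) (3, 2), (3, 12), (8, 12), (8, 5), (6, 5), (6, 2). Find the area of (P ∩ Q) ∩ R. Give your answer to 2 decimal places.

The region (P ∩ Q) ∩ R is the polygon with vertices (7,8), (8,8), (8,5), (7,5).
By the shoelace formula its area is 3.00.

3.00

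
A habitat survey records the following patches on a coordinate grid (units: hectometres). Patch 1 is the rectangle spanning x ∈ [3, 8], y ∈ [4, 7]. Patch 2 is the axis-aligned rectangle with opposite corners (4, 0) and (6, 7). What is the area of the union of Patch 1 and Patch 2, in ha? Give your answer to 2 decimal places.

By inclusion–exclusion:
Individual areas: |Patch 1| = 15, |Patch 2| = 14.
|Patch 1∩Patch 2|: x∈[4,6], y∈[4,7] → 2·3 = 6.
|Patch 1 ∪ Patch 2| = 29 − 6 = 23.00.

23.00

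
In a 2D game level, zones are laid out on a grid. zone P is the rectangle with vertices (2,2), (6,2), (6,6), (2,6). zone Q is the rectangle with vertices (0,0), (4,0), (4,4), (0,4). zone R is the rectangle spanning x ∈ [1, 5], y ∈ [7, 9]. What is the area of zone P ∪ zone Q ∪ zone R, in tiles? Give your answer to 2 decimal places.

By inclusion–exclusion:
Individual areas: |zone P| = 16, |zone Q| = 16, |zone R| = 8.
|zone P∩zone Q|: x∈[2,4], y∈[2,4] → 2·2 = 4.
|zone P∩zone R| = 0 (no overlap).
|zone Q∩zone R| = 0 (no overlap).
|zone P∩zone Q∩zone R| = 0.
|zone P ∪ zone Q ∪ zone R| = 40 − 4 + 0 = 36.00.

36.00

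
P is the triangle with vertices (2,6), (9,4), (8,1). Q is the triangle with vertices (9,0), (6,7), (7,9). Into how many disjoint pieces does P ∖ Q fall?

P ∖ Q splits into 2 disjoint pieces (area 9.093, area 0.8316).

2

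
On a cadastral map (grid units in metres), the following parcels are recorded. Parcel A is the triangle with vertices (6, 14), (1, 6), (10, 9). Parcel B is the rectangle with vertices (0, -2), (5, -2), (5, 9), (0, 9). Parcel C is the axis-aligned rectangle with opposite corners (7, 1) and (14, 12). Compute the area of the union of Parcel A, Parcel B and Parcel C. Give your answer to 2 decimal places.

By inclusion–exclusion:
Individual areas: |Parcel A| = 28.5, |Parcel B| = 55, |Parcel C| = 77.
|Parcel A∩Parcel B| = 6.5208.
|Parcel A∩Parcel C| = 6.9.
|Parcel B∩Parcel C| = 0 (no overlap).
|Parcel A∩Parcel B∩Parcel C| = 0.
|Parcel A ∪ Parcel B ∪ Parcel C| = 160.5 − 13.4208 + 0 = 147.08.

147.08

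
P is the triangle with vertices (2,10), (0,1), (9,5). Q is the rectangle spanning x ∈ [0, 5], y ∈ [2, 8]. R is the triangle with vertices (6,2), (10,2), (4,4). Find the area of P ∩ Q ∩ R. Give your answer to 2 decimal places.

The intersection is the polygon with vertices (5,3.222), (4.846,3.154), (4,4), (5,3.667).
By the shoelace formula its area is 0.32.

0.32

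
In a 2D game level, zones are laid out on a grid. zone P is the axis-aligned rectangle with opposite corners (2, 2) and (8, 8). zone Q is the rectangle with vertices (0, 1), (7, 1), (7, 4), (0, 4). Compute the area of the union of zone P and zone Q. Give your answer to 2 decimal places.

By inclusion–exclusion:
Individual areas: |zone P| = 36, |zone Q| = 21.
|zone P∩zone Q|: x∈[2,7], y∈[2,4] → 5·2 = 10.
|zone P ∪ zone Q| = 57 − 10 = 47.00.

47.00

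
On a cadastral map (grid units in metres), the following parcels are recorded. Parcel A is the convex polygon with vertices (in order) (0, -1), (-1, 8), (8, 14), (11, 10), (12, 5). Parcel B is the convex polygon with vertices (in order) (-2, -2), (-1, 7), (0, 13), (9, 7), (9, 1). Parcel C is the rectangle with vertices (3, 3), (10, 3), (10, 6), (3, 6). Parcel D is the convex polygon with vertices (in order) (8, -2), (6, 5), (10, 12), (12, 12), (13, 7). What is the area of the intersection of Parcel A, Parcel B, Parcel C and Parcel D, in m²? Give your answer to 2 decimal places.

The intersection is the polygon with vertices (8,3), (6.571,3), (6,5), (6.571,6), (9,6), (9,3.5).
By the shoelace formula its area is 7.89.

7.89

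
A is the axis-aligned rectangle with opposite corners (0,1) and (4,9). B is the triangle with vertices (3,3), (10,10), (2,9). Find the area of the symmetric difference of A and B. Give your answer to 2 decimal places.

39.50

|A| = 32, |B| = 24.5, |A∩B| = 8.5.
|A △ B| = |A| + |B| − 2·|A∩B| = 32 + 24.5 − 17 = 39.50.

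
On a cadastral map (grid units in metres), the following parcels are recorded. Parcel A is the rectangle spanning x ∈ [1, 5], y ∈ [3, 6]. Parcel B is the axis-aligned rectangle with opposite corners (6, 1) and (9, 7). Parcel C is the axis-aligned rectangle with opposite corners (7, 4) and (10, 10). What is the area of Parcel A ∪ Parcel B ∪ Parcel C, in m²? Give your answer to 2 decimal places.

By inclusion–exclusion:
Individual areas: |Parcel A| = 12, |Parcel B| = 18, |Parcel C| = 18.
|Parcel A∩Parcel B| = 0 (no overlap).
|Parcel A∩Parcel C| = 0 (no overlap).
|Parcel B∩Parcel C|: x∈[7,9], y∈[4,7] → 2·3 = 6.
|Parcel A∩Parcel B∩Parcel C| = 0.
|Parcel A ∪ Parcel B ∪ Parcel C| = 48 − 6 + 0 = 42.00.

42.00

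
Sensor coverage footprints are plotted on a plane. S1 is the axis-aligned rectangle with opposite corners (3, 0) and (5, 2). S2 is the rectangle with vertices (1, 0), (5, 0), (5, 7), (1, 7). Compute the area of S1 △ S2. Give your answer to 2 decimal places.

|S1∩S2|: x∈[3,5], y∈[0,2] → 2·2 = 4.
|S1 △ S2| = |S1| + |S2| − 2·|S1∩S2| = 4 + 28 − 8 = 24.00.

24.00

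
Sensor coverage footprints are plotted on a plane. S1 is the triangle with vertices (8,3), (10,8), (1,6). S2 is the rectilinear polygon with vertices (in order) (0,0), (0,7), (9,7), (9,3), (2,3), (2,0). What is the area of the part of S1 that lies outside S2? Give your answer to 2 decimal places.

2.50

|S1| = 20.5, |S1∩S2| = 18.
|S1 ∖ S2| = |S1| − |S1∩S2| = 20.5 − 18 = 2.50.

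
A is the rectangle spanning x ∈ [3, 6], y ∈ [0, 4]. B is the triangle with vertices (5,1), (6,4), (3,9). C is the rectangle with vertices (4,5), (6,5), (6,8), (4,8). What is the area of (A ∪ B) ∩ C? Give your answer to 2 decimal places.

1.63

The region (A ∪ B) ∩ C is the polygon with vertices (5.4,5), (4,5), (4,7.333).
By the shoelace formula its area is 1.63.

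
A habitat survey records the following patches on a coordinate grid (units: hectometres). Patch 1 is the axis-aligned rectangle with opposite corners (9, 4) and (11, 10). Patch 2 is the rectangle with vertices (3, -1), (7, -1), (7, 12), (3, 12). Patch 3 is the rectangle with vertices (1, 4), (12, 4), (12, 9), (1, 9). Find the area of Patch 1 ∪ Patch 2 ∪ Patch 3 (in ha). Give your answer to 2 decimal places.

By inclusion–exclusion:
Individual areas: |Patch 1| = 12, |Patch 2| = 52, |Patch 3| = 55.
|Patch 1∩Patch 2| = 0 (no overlap).
|Patch 1∩Patch 3|: x∈[9,11], y∈[4,9] → 2·5 = 10.
|Patch 2∩Patch 3|: x∈[3,7], y∈[4,9] → 4·5 = 20.
|Patch 1∩Patch 2∩Patch 3| = 0.
|Patch 1 ∪ Patch 2 ∪ Patch 3| = 119 − 30 + 0 = 89.00.

89.00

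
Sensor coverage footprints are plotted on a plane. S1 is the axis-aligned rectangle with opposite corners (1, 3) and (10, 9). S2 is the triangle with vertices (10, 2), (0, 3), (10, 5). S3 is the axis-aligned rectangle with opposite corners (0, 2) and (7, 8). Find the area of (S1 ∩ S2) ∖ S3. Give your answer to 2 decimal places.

|S1 ∩ S2| = 9.9.
|(S1 ∩ S2) ∩ S3| = 4.8.
|(S1 ∩ S2) ∖ S3| = 9.9 − 4.8 = 5.10.

5.10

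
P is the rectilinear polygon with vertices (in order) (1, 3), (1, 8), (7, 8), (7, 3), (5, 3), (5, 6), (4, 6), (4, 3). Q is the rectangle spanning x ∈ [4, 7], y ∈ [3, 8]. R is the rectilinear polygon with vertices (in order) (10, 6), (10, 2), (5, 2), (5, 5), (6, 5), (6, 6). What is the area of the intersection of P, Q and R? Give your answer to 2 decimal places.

5.00

The intersection is the polygon with vertices (7,3), (5,3), (5,5), (6,5), (6,6), (7,6).
By the shoelace formula its area is 5.00.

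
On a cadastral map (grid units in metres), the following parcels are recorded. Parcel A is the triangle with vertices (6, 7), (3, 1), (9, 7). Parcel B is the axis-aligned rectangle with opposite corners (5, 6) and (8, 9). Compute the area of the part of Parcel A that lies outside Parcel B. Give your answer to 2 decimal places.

|Parcel A| = 9, |Parcel A∩Parcel B| = 2.25.
|Parcel A ∖ Parcel B| = |Parcel A| − |Parcel A∩Parcel B| = 9 − 2.25 = 6.75.

6.75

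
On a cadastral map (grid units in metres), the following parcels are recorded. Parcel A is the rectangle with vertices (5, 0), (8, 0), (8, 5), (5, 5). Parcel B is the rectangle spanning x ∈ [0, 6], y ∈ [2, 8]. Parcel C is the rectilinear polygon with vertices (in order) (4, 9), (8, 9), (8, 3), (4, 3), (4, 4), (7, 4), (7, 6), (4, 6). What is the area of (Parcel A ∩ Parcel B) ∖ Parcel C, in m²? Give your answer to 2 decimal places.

2.00

|Parcel A ∩ Parcel B| = 3.
|(Parcel A ∩ Parcel B) ∩ Parcel C| = 1.
|(Parcel A ∩ Parcel B) ∖ Parcel C| = 3 − 1 = 2.00.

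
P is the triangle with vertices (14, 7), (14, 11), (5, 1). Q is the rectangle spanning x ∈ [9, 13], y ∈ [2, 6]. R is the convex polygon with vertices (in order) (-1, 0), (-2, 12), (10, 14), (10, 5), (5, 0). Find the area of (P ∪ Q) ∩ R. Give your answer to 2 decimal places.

5.03

The region (P ∪ Q) ∩ R is the polygon with vertices (5,1), (9,5.444), (9,6), (9.5,6), (10,6.556), (10,5), (8,3).
By the shoelace formula its area is 5.03.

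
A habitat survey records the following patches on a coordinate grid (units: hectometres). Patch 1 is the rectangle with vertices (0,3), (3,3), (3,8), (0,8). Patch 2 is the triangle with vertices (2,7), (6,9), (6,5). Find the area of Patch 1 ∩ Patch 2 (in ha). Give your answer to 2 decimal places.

The intersection is the polygon with vertices (3,6.5), (2,7), (3,7.5).
By the shoelace formula its area is 0.50.

0.50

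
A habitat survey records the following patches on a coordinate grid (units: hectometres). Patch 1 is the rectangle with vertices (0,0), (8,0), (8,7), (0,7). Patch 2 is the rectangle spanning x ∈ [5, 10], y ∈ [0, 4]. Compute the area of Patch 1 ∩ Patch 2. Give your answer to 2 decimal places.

|Patch 1∩Patch 2|: x∈[5,8], y∈[0,4] → 3·4 = 12.

12.00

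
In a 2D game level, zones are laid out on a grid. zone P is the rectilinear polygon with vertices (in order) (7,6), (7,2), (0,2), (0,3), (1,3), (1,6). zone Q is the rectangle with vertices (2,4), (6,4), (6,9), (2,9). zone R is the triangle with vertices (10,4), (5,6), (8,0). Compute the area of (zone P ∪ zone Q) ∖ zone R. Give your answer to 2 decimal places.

|zone P ∪ zone Q| = 37.
|(zone P ∪ zone Q) ∩ zone R| = 3.2.
|(zone P ∪ zone Q) ∖ zone R| = 37 − 3.2 = 33.80.

33.80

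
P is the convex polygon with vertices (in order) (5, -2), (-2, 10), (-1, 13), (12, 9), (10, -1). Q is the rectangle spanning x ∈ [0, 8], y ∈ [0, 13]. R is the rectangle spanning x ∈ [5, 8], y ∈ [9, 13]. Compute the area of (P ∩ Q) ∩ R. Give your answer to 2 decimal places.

5.08

The region (P ∩ Q) ∩ R is the polygon with vertices (8,10.231), (8,9), (5,9), (5,11.154).
By the shoelace formula its area is 5.08.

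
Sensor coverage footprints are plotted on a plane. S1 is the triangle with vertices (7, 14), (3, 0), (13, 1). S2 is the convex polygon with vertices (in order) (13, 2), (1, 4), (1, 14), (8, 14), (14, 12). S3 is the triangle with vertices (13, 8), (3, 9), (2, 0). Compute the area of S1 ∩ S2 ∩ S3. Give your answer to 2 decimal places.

The intersection is the polygon with vertices (10.581,6.241), (6.288,3.119), (4,3.5), (5.5,8.75), (9.613,8.339).
By the shoelace formula its area is 23.73.

23.73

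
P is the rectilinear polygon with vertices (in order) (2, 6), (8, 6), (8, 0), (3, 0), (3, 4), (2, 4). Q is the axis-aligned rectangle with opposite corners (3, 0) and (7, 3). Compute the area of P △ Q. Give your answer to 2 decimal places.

|P| = 32, |Q| = 12, |P∩Q| = 12.
|P △ Q| = |P| + |Q| − 2·|P∩Q| = 32 + 12 − 24 = 20.00.

20.00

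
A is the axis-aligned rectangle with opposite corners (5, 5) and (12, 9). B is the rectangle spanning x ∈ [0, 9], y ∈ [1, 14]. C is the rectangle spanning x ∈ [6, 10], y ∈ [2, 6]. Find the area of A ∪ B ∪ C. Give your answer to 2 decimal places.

By inclusion–exclusion:
Individual areas: |A| = 28, |B| = 117, |C| = 16.
|A∩B|: x∈[5,9], y∈[5,9] → 4·4 = 16.
|A∩C|: x∈[6,10], y∈[5,6] → 4·1 = 4.
|B∩C|: x∈[6,9], y∈[2,6] → 3·4 = 12.
|A∩B∩C| = 3.
|A ∪ B ∪ C| = 161 − 32 + 3 = 132.00.

132.00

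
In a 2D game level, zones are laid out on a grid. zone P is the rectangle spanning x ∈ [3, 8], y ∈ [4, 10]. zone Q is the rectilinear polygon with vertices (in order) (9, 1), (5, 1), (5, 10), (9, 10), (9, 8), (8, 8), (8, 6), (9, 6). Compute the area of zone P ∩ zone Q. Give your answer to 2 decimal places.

The intersection is the polygon with vertices (8,4), (5,4), (5,10), (8,10), (8,8), (8,6).
By the shoelace formula its area is 18.00.

18.00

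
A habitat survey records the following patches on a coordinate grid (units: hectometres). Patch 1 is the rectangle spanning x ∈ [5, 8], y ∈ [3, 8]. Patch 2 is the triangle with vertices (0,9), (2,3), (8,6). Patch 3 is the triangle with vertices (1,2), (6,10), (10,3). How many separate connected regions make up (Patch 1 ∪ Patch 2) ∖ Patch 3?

(Patch 1 ∪ Patch 2) ∖ Patch 3 splits into 2 disjoint pieces (area 10.6849, area 0.6429).

2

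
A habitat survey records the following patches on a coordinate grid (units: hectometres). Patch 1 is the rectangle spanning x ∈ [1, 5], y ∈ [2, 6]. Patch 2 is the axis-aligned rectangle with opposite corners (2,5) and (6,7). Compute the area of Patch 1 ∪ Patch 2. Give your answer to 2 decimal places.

By inclusion–exclusion:
Individual areas: |Patch 1| = 16, |Patch 2| = 8.
|Patch 1∩Patch 2|: x∈[2,5], y∈[5,6] → 3·1 = 3.
|Patch 1 ∪ Patch 2| = 24 − 3 = 21.00.

21.00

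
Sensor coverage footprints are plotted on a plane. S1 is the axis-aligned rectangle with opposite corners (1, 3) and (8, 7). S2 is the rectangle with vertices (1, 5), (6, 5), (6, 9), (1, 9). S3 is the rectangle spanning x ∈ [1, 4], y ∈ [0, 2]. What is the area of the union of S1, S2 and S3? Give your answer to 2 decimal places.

By inclusion–exclusion:
Individual areas: |S1| = 28, |S2| = 20, |S3| = 6.
|S1∩S2|: x∈[1,6], y∈[5,7] → 5·2 = 10.
|S1∩S3| = 0 (no overlap).
|S2∩S3| = 0 (no overlap).
|S1∩S2∩S3| = 0.
|S1 ∪ S2 ∪ S3| = 54 − 10 + 0 = 44.00.

44.00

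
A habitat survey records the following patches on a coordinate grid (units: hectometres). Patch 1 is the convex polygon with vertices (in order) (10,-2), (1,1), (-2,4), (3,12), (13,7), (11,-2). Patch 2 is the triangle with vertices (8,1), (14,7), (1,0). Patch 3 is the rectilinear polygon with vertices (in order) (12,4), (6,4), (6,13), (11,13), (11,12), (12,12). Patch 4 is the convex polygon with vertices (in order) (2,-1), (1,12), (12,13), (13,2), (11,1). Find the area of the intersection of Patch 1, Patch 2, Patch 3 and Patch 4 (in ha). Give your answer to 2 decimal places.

2.93

The intersection is the polygon with vertices (12,5), (11,4), (8.429,4), (12,5.923).
By the shoelace formula its area is 2.93.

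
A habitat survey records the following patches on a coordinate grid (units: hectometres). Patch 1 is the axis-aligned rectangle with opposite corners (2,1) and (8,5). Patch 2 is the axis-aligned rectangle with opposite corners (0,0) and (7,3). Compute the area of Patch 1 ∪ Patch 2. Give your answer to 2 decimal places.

35.00

By inclusion–exclusion:
Individual areas: |Patch 1| = 24, |Patch 2| = 21.
|Patch 1∩Patch 2|: x∈[2,7], y∈[1,3] → 5·2 = 10.
|Patch 1 ∪ Patch 2| = 45 − 10 = 35.00.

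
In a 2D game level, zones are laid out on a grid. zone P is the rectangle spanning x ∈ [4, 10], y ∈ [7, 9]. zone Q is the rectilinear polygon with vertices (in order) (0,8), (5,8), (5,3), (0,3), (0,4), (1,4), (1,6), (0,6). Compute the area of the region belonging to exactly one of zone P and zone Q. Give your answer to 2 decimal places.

33.00

|zone P| = 12, |zone Q| = 23, |zone P∩zone Q| = 1.
|zone P △ zone Q| = |zone P| + |zone Q| − 2·|zone P∩zone Q| = 12 + 23 − 2 = 33.00.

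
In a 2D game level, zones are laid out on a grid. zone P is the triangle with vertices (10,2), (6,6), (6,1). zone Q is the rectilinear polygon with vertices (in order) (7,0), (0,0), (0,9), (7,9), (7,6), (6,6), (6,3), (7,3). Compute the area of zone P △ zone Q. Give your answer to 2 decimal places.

|zone P| = 10, |zone Q| = 60, |zone P∩zone Q| = 1.875.
|zone P △ zone Q| = |zone P| + |zone Q| − 2·|zone P∩zone Q| = 10 + 60 − 3.75 = 66.25.

66.25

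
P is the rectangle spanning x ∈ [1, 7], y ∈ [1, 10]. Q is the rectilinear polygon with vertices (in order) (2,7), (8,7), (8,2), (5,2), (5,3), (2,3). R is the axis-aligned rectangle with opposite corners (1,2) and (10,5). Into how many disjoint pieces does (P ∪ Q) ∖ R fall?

2

(P ∪ Q) ∖ R splits into 2 disjoint pieces (area 6, area 32).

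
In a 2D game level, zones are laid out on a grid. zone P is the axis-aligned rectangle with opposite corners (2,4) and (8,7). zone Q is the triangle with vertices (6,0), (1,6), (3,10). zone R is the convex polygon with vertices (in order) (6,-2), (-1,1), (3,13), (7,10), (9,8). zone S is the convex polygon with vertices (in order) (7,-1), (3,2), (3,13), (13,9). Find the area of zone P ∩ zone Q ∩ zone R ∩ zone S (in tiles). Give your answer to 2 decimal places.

4.05

The intersection is the polygon with vertices (4.8,4), (3,4), (3,7), (3.9,7).
By the shoelace formula its area is 4.05.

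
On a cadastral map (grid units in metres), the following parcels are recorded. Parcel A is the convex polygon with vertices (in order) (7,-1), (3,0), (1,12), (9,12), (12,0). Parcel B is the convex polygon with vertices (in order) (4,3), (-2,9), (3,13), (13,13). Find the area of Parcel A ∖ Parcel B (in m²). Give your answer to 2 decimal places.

|Parcel A| = 106.5, |Parcel A∩Parcel B| = 50.9732.
|Parcel A ∖ Parcel B| = |Parcel A| − |Parcel A∩Parcel B| = 106.5 − 50.9732 = 55.53.

55.53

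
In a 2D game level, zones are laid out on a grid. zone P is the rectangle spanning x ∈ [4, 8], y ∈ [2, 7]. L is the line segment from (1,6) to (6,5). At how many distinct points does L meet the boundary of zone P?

The segment meets the boundary at (4,5.4).

1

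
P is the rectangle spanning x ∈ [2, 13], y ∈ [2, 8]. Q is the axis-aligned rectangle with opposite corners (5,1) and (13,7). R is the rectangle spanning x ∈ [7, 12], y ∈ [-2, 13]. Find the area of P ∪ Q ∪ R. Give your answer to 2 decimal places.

114.00

By inclusion–exclusion:
Individual areas: |P| = 66, |Q| = 48, |R| = 75.
|P∩Q|: x∈[5,13], y∈[2,7] → 8·5 = 40.
|P∩R|: x∈[7,12], y∈[2,8] → 5·6 = 30.
|Q∩R|: x∈[7,12], y∈[1,7] → 5·6 = 30.
|P∩Q∩R| = 25.
|P ∪ Q ∪ R| = 189 − 100 + 25 = 114.00.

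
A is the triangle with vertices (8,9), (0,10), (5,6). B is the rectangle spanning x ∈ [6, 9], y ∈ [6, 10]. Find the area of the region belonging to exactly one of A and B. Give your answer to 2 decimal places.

21.00

|A| = 13.5, |B| = 12, |A∩B| = 2.25.
|A △ B| = |A| + |B| − 2·|A∩B| = 13.5 + 12 − 4.5 = 21.00.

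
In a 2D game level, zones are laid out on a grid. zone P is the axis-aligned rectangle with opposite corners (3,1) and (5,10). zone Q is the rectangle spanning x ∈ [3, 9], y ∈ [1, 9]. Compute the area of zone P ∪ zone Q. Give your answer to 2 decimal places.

50.00

By inclusion–exclusion:
Individual areas: |zone P| = 18, |zone Q| = 48.
|zone P∩zone Q|: x∈[3,5], y∈[1,9] → 2·8 = 16.
|zone P ∪ zone Q| = 66 − 16 = 50.00.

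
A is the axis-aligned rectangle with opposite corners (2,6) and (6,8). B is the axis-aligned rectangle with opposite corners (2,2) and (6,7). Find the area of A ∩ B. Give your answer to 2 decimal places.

|A∩B|: x∈[2,6], y∈[6,7] → 4·1 = 4.

4.00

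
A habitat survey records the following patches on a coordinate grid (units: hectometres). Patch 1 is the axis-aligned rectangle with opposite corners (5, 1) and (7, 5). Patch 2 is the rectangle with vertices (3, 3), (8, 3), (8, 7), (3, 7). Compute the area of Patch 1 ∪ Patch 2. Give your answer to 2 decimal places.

24.00

By inclusion–exclusion:
Individual areas: |Patch 1| = 8, |Patch 2| = 20.
|Patch 1∩Patch 2|: x∈[5,7], y∈[3,5] → 2·2 = 4.
|Patch 1 ∪ Patch 2| = 28 − 4 = 24.00.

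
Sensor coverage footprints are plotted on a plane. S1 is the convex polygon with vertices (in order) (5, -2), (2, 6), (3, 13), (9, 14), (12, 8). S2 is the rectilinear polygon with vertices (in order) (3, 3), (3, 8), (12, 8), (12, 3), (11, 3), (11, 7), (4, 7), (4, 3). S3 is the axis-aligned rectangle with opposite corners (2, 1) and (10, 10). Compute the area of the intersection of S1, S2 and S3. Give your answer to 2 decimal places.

10.98

The intersection is the polygon with vertices (3,8), (10,8), (10,7), (4,7), (4,3), (3.125,3), (3,3.333).
By the shoelace formula its area is 10.98.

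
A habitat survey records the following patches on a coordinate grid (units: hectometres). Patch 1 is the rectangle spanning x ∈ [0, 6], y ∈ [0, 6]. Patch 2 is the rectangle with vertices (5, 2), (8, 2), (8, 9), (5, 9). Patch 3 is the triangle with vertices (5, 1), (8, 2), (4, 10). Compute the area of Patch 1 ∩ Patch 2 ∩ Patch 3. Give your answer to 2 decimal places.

4.00

The intersection is the polygon with vertices (6,2), (5,2), (5,6), (6,6).
By the shoelace formula its area is 4.00.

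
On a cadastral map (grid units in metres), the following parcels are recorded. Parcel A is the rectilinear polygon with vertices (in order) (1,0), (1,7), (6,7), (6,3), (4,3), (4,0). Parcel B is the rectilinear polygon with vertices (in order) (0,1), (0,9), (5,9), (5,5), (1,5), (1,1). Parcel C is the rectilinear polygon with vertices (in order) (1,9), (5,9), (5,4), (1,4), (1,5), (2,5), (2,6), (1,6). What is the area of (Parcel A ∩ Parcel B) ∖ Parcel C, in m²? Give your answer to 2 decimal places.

1.00

|Parcel A ∩ Parcel B| = 8.
|(Parcel A ∩ Parcel B) ∩ Parcel C| = 7.
|(Parcel A ∩ Parcel B) ∖ Parcel C| = 8 − 7 = 1.00.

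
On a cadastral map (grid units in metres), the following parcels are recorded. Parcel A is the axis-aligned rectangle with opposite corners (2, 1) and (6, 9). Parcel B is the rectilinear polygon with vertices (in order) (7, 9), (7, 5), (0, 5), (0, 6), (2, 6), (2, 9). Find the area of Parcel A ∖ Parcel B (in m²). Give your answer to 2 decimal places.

16.00

|Parcel A| = 32, |Parcel A∩Parcel B| = 16.
|Parcel A ∖ Parcel B| = |Parcel A| − |Parcel A∩Parcel B| = 32 − 16 = 16.00.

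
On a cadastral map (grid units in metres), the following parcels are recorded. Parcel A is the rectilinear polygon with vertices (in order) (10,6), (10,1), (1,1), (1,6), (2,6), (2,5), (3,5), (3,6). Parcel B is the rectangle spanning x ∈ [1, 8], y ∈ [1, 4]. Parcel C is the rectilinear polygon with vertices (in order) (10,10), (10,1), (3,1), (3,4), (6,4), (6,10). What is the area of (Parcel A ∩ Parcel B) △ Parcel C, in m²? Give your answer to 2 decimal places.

36.00

|Parcel A ∩ Parcel B| = 21.
|(Parcel A ∩ Parcel B) ∩ Parcel C| = 15.
|(Parcel A ∩ Parcel B) △ Parcel C| = 21 + 45 − 30 = 36.00.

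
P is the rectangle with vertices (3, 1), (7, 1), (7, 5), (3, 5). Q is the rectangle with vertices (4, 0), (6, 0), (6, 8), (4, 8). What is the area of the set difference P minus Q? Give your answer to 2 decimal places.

8.00

|P∩Q|: x∈[4,6], y∈[1,5] → 2·4 = 8.
|P| = 16.
|P ∖ Q| = |P| − |P∩Q| = 16 − 8 = 8.00.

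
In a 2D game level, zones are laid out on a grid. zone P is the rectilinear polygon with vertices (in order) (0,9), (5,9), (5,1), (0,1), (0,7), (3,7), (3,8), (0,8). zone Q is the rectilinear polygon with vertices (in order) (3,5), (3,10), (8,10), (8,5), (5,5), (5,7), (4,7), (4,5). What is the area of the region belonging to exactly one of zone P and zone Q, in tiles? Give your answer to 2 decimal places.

|zone P| = 37, |zone Q| = 23, |zone P∩zone Q| = 6.
|zone P △ zone Q| = |zone P| + |zone Q| − 2·|zone P∩zone Q| = 37 + 23 − 12 = 48.00.

48.00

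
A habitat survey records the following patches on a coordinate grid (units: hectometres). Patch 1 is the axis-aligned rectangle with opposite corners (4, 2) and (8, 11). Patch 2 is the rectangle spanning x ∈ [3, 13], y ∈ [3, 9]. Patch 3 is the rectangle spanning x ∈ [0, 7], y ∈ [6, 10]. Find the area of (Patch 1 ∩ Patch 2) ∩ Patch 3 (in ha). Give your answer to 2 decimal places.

9.00

The region (Patch 1 ∩ Patch 2) ∩ Patch 3 is the polygon with vertices (4,9), (7,9), (7,6), (4,6).
By the shoelace formula its area is 9.00.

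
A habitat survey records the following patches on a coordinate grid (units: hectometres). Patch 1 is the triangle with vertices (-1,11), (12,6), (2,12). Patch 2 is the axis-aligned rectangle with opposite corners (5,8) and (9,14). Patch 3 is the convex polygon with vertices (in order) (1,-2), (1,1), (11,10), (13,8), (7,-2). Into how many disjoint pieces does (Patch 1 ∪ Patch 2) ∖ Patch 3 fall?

2

(Patch 1 ∪ Patch 2) ∖ Patch 3 splits into 2 disjoint pieces (area 33.2256, area 0.0026).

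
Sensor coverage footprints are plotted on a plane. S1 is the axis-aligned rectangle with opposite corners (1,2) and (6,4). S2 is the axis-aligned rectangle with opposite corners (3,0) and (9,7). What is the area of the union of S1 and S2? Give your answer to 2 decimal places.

By inclusion–exclusion:
Individual areas: |S1| = 10, |S2| = 42.
|S1∩S2|: x∈[3,6], y∈[2,4] → 3·2 = 6.
|S1 ∪ S2| = 52 − 6 = 46.00.

46.00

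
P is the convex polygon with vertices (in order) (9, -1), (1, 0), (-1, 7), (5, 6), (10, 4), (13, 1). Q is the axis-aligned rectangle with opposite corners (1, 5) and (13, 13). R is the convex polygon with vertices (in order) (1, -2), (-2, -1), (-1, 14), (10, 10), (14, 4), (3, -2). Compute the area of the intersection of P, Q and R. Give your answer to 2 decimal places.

6.58

The intersection is the polygon with vertices (7.5,5), (1,5), (1,6.667), (5,6).
By the shoelace formula its area is 6.58.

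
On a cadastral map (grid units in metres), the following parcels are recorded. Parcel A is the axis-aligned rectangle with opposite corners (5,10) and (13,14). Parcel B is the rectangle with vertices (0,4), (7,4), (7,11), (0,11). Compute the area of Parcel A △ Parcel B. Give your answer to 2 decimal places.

77.00

|Parcel A∩Parcel B|: x∈[5,7], y∈[10,11] → 2·1 = 2.
|Parcel A △ Parcel B| = |Parcel A| + |Parcel B| − 2·|Parcel A∩Parcel B| = 32 + 49 − 4 = 77.00.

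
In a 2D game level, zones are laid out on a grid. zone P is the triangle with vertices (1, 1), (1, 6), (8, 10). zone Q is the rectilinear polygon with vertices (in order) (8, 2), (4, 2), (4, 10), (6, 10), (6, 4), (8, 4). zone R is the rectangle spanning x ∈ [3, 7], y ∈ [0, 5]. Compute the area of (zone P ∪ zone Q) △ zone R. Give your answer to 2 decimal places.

|zone P ∪ zone Q| = 33.2143.
|(zone P ∪ zone Q) ∩ zone R| = 8.7857.
|(zone P ∪ zone Q) △ zone R| = 33.2143 + 20 − 17.5714 = 35.64.

35.64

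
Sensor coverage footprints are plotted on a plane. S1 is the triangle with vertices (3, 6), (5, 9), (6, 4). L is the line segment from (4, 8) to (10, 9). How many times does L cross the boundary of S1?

2

The segment meets the boundary at (5.161,8.194), (4.375,8.062).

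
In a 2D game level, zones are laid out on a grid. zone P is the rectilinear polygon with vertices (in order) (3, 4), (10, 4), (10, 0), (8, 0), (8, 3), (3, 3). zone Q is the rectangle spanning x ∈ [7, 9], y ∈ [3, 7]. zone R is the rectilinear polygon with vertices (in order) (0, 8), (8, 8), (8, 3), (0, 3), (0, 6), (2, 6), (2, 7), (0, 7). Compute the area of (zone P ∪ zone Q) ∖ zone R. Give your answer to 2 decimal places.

11.00

|zone P ∪ zone Q| = 19.
|(zone P ∪ zone Q) ∩ zone R| = 8.
|(zone P ∪ zone Q) ∖ zone R| = 19 − 8 = 11.00.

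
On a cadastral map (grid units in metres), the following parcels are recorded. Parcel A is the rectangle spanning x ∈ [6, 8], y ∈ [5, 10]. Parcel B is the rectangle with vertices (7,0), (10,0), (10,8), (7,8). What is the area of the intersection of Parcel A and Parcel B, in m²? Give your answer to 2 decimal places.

3.00

|Parcel A∩Parcel B|: x∈[7,8], y∈[5,8] → 1·3 = 3.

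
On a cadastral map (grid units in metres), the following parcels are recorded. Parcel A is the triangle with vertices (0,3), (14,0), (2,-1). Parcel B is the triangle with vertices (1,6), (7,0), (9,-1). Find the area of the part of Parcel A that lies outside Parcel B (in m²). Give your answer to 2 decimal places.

|Parcel A| = 25, |Parcel A∩Parcel B| = 1.642.
|Parcel A ∖ Parcel B| = |Parcel A| − |Parcel A∩Parcel B| = 25 − 1.642 = 23.36.

23.36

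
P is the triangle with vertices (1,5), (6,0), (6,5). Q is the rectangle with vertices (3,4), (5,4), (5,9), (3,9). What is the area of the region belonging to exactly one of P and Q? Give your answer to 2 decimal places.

|P| = 12.5, |Q| = 10, |P∩Q| = 2.
|P △ Q| = |P| + |Q| − 2·|P∩Q| = 12.5 + 10 − 4 = 18.50.

18.50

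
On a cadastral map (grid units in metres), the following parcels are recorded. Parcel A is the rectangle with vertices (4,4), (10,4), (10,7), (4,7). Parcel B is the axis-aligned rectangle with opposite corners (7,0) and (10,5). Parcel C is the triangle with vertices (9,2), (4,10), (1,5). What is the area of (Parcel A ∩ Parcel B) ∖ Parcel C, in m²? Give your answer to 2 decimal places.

|Parcel A ∩ Parcel B| = 3.
|(Parcel A ∩ Parcel B) ∩ Parcel C| = 0.4375.
|(Parcel A ∩ Parcel B) ∖ Parcel C| = 3 − 0.4375 = 2.56.

2.56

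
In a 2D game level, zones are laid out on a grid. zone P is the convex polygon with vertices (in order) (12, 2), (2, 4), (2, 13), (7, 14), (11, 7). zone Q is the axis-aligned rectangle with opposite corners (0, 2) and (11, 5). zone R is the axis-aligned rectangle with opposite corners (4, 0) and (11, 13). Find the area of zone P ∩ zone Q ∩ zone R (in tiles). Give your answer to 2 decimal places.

The intersection is the polygon with vertices (11,5), (11,2.2), (4,3.6), (4,5).
By the shoelace formula its area is 14.70.

14.70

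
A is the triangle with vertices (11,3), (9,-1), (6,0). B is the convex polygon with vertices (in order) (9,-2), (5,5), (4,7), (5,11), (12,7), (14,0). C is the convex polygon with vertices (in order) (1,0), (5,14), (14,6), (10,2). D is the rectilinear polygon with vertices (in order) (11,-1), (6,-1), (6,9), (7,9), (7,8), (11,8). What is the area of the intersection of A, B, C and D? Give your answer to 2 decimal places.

0.41

The intersection is the polygon with vertices (10,2), (8.941,1.765), (11,3).
By the shoelace formula its area is 0.41.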